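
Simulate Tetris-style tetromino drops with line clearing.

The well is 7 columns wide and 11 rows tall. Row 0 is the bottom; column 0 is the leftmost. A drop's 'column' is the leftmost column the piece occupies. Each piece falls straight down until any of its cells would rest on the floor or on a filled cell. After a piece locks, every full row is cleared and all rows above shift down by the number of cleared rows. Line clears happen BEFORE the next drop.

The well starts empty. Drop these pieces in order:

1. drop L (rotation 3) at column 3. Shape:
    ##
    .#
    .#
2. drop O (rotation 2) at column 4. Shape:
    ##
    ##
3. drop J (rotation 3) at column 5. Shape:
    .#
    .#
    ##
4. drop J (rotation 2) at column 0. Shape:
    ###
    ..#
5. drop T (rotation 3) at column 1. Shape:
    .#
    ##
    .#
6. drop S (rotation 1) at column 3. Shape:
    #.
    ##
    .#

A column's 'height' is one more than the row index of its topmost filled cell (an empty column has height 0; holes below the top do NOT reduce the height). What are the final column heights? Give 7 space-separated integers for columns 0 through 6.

Drop 1: L rot3 at col 3 lands with bottom-row=0; cleared 0 line(s) (total 0); column heights now [0 0 0 3 3 0 0], max=3
Drop 2: O rot2 at col 4 lands with bottom-row=3; cleared 0 line(s) (total 0); column heights now [0 0 0 3 5 5 0], max=5
Drop 3: J rot3 at col 5 lands with bottom-row=5; cleared 0 line(s) (total 0); column heights now [0 0 0 3 5 6 8], max=8
Drop 4: J rot2 at col 0 lands with bottom-row=0; cleared 0 line(s) (total 0); column heights now [2 2 2 3 5 6 8], max=8
Drop 5: T rot3 at col 1 lands with bottom-row=2; cleared 0 line(s) (total 0); column heights now [2 4 5 3 5 6 8], max=8
Drop 6: S rot1 at col 3 lands with bottom-row=5; cleared 0 line(s) (total 0); column heights now [2 4 5 8 7 6 8], max=8

Answer: 2 4 5 8 7 6 8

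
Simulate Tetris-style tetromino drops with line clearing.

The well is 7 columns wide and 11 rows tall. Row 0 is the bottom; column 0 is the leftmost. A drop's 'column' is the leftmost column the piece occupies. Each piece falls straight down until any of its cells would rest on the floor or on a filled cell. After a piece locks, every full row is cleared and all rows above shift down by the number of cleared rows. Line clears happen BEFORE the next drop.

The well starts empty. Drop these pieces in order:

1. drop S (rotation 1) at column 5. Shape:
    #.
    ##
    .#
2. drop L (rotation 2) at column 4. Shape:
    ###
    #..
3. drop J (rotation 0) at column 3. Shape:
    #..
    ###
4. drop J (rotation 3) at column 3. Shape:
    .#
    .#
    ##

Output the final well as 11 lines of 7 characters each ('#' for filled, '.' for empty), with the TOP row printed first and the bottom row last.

Answer: .......
.......
....#..
....#..
...##..
...#...
...###.
....###
....##.
.....##
......#

Derivation:
Drop 1: S rot1 at col 5 lands with bottom-row=0; cleared 0 line(s) (total 0); column heights now [0 0 0 0 0 3 2], max=3
Drop 2: L rot2 at col 4 lands with bottom-row=2; cleared 0 line(s) (total 0); column heights now [0 0 0 0 4 4 4], max=4
Drop 3: J rot0 at col 3 lands with bottom-row=4; cleared 0 line(s) (total 0); column heights now [0 0 0 6 5 5 4], max=6
Drop 4: J rot3 at col 3 lands with bottom-row=6; cleared 0 line(s) (total 0); column heights now [0 0 0 7 9 5 4], max=9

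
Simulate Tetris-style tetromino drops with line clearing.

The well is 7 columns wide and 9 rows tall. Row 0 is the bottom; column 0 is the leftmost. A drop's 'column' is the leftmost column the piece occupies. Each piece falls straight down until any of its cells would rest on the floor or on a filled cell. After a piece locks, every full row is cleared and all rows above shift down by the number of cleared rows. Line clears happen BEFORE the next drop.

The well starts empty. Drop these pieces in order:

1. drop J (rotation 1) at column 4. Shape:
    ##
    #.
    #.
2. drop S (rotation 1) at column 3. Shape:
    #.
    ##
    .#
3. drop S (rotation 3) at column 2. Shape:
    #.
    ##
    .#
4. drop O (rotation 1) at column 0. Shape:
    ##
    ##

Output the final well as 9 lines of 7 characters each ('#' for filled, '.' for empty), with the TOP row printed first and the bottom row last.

Answer: ..#....
..##...
...#...
...#...
...##..
....#..
....##.
##..#..
##..#..

Derivation:
Drop 1: J rot1 at col 4 lands with bottom-row=0; cleared 0 line(s) (total 0); column heights now [0 0 0 0 3 3 0], max=3
Drop 2: S rot1 at col 3 lands with bottom-row=3; cleared 0 line(s) (total 0); column heights now [0 0 0 6 5 3 0], max=6
Drop 3: S rot3 at col 2 lands with bottom-row=6; cleared 0 line(s) (total 0); column heights now [0 0 9 8 5 3 0], max=9
Drop 4: O rot1 at col 0 lands with bottom-row=0; cleared 0 line(s) (total 0); column heights now [2 2 9 8 5 3 0], max=9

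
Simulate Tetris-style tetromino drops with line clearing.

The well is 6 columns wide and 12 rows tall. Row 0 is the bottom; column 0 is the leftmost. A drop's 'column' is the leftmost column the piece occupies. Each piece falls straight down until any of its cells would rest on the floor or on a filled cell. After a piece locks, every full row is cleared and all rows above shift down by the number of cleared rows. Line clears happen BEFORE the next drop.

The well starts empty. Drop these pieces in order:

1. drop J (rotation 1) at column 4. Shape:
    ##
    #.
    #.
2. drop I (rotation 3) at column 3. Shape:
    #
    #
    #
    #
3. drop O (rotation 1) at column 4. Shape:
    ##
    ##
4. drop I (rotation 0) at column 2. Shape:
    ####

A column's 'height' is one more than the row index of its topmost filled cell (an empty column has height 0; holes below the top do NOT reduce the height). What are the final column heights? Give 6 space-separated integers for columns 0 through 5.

Answer: 0 0 6 6 6 6

Derivation:
Drop 1: J rot1 at col 4 lands with bottom-row=0; cleared 0 line(s) (total 0); column heights now [0 0 0 0 3 3], max=3
Drop 2: I rot3 at col 3 lands with bottom-row=0; cleared 0 line(s) (total 0); column heights now [0 0 0 4 3 3], max=4
Drop 3: O rot1 at col 4 lands with bottom-row=3; cleared 0 line(s) (total 0); column heights now [0 0 0 4 5 5], max=5
Drop 4: I rot0 at col 2 lands with bottom-row=5; cleared 0 line(s) (total 0); column heights now [0 0 6 6 6 6], max=6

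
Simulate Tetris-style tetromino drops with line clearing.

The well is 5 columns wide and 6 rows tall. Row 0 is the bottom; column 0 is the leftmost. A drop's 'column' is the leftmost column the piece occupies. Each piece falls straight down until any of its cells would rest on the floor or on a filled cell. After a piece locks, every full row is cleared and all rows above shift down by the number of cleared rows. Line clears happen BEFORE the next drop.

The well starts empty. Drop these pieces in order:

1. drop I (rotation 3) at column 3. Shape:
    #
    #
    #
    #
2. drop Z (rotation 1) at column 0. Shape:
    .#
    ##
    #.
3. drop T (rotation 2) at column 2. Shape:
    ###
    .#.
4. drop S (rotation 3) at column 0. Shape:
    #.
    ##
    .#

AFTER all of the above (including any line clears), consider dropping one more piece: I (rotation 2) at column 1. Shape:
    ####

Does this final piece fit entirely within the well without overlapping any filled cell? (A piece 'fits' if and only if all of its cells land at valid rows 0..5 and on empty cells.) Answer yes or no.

Answer: no

Derivation:
Drop 1: I rot3 at col 3 lands with bottom-row=0; cleared 0 line(s) (total 0); column heights now [0 0 0 4 0], max=4
Drop 2: Z rot1 at col 0 lands with bottom-row=0; cleared 0 line(s) (total 0); column heights now [2 3 0 4 0], max=4
Drop 3: T rot2 at col 2 lands with bottom-row=4; cleared 0 line(s) (total 0); column heights now [2 3 6 6 6], max=6
Drop 4: S rot3 at col 0 lands with bottom-row=3; cleared 0 line(s) (total 0); column heights now [6 5 6 6 6], max=6
Test piece I rot2 at col 1 (width 4): heights before test = [6 5 6 6 6]; fits = False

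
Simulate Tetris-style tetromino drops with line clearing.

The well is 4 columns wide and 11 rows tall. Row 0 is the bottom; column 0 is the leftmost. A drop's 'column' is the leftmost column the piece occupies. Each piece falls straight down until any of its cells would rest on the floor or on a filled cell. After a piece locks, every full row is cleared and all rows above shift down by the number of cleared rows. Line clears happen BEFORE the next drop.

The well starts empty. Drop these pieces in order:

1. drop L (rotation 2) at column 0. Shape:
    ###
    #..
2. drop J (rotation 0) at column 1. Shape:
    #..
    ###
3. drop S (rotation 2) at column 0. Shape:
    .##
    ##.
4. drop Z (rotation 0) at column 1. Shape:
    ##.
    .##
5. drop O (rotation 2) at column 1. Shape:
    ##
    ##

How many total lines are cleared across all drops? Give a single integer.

Drop 1: L rot2 at col 0 lands with bottom-row=0; cleared 0 line(s) (total 0); column heights now [2 2 2 0], max=2
Drop 2: J rot0 at col 1 lands with bottom-row=2; cleared 0 line(s) (total 0); column heights now [2 4 3 3], max=4
Drop 3: S rot2 at col 0 lands with bottom-row=4; cleared 0 line(s) (total 0); column heights now [5 6 6 3], max=6
Drop 4: Z rot0 at col 1 lands with bottom-row=6; cleared 0 line(s) (total 0); column heights now [5 8 8 7], max=8
Drop 5: O rot2 at col 1 lands with bottom-row=8; cleared 0 line(s) (total 0); column heights now [5 10 10 7], max=10

Answer: 0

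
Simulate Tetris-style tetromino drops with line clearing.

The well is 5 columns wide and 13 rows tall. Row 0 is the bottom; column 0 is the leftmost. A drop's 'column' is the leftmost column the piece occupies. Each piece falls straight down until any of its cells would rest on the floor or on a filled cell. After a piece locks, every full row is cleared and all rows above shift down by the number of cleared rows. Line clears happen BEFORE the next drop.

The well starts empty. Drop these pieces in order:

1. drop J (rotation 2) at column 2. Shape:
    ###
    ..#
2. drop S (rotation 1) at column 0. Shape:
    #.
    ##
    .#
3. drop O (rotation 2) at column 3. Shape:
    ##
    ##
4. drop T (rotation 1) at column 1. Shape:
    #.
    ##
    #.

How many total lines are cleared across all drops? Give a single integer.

Drop 1: J rot2 at col 2 lands with bottom-row=0; cleared 0 line(s) (total 0); column heights now [0 0 2 2 2], max=2
Drop 2: S rot1 at col 0 lands with bottom-row=0; cleared 1 line(s) (total 1); column heights now [2 1 0 0 1], max=2
Drop 3: O rot2 at col 3 lands with bottom-row=1; cleared 0 line(s) (total 1); column heights now [2 1 0 3 3], max=3
Drop 4: T rot1 at col 1 lands with bottom-row=1; cleared 0 line(s) (total 1); column heights now [2 4 3 3 3], max=4

Answer: 1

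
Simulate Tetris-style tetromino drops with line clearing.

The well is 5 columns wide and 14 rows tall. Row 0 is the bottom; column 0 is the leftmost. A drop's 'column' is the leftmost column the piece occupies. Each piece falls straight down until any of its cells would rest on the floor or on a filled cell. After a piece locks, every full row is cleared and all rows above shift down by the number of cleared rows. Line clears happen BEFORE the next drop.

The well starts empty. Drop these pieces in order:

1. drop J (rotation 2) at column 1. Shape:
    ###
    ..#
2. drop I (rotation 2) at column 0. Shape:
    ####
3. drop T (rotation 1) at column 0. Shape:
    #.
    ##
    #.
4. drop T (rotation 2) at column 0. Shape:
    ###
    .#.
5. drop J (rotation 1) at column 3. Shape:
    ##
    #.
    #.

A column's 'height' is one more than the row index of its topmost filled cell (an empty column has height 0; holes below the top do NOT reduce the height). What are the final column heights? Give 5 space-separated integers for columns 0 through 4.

Drop 1: J rot2 at col 1 lands with bottom-row=0; cleared 0 line(s) (total 0); column heights now [0 2 2 2 0], max=2
Drop 2: I rot2 at col 0 lands with bottom-row=2; cleared 0 line(s) (total 0); column heights now [3 3 3 3 0], max=3
Drop 3: T rot1 at col 0 lands with bottom-row=3; cleared 0 line(s) (total 0); column heights now [6 5 3 3 0], max=6
Drop 4: T rot2 at col 0 lands with bottom-row=5; cleared 0 line(s) (total 0); column heights now [7 7 7 3 0], max=7
Drop 5: J rot1 at col 3 lands with bottom-row=3; cleared 0 line(s) (total 0); column heights now [7 7 7 6 6], max=7

Answer: 7 7 7 6 6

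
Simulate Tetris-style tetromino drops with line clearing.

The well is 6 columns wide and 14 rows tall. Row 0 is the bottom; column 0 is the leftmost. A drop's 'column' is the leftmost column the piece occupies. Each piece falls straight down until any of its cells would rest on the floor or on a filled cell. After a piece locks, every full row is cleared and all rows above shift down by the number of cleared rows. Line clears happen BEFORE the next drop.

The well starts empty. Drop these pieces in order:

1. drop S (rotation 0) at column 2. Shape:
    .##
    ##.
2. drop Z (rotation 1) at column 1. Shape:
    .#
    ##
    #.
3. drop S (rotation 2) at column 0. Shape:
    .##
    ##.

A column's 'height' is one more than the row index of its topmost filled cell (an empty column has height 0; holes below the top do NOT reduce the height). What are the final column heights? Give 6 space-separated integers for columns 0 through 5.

Drop 1: S rot0 at col 2 lands with bottom-row=0; cleared 0 line(s) (total 0); column heights now [0 0 1 2 2 0], max=2
Drop 2: Z rot1 at col 1 lands with bottom-row=0; cleared 0 line(s) (total 0); column heights now [0 2 3 2 2 0], max=3
Drop 3: S rot2 at col 0 lands with bottom-row=2; cleared 0 line(s) (total 0); column heights now [3 4 4 2 2 0], max=4

Answer: 3 4 4 2 2 0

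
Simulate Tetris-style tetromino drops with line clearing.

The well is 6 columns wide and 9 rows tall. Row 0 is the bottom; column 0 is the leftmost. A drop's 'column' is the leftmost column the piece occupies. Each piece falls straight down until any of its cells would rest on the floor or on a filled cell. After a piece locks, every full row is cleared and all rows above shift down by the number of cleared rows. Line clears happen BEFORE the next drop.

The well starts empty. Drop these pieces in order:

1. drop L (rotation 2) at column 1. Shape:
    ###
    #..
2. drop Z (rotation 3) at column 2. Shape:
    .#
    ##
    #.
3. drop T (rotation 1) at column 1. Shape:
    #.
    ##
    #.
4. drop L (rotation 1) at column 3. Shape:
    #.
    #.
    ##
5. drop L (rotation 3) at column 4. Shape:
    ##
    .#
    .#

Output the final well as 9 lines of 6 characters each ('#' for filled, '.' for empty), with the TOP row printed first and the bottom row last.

Drop 1: L rot2 at col 1 lands with bottom-row=0; cleared 0 line(s) (total 0); column heights now [0 2 2 2 0 0], max=2
Drop 2: Z rot3 at col 2 lands with bottom-row=2; cleared 0 line(s) (total 0); column heights now [0 2 4 5 0 0], max=5
Drop 3: T rot1 at col 1 lands with bottom-row=3; cleared 0 line(s) (total 0); column heights now [0 6 5 5 0 0], max=6
Drop 4: L rot1 at col 3 lands with bottom-row=5; cleared 0 line(s) (total 0); column heights now [0 6 5 8 6 0], max=8
Drop 5: L rot3 at col 4 lands with bottom-row=4; cleared 0 line(s) (total 0); column heights now [0 6 5 8 7 7], max=8

Answer: ......
...#..
...###
.#.###
.###.#
.###..
..#...
.###..
.#....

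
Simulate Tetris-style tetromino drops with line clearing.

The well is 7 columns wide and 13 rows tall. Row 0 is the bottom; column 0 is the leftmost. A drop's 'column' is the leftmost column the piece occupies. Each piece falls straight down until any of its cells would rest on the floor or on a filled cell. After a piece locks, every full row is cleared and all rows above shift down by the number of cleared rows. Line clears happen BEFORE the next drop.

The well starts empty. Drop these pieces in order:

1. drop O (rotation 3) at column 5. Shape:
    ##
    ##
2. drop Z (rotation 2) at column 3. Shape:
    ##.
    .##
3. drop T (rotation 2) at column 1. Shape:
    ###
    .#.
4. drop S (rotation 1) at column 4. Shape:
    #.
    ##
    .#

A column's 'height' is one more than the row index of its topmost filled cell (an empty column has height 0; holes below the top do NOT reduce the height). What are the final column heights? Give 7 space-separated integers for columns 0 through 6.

Drop 1: O rot3 at col 5 lands with bottom-row=0; cleared 0 line(s) (total 0); column heights now [0 0 0 0 0 2 2], max=2
Drop 2: Z rot2 at col 3 lands with bottom-row=2; cleared 0 line(s) (total 0); column heights now [0 0 0 4 4 3 2], max=4
Drop 3: T rot2 at col 1 lands with bottom-row=3; cleared 0 line(s) (total 0); column heights now [0 5 5 5 4 3 2], max=5
Drop 4: S rot1 at col 4 lands with bottom-row=3; cleared 0 line(s) (total 0); column heights now [0 5 5 5 6 5 2], max=6

Answer: 0 5 5 5 6 5 2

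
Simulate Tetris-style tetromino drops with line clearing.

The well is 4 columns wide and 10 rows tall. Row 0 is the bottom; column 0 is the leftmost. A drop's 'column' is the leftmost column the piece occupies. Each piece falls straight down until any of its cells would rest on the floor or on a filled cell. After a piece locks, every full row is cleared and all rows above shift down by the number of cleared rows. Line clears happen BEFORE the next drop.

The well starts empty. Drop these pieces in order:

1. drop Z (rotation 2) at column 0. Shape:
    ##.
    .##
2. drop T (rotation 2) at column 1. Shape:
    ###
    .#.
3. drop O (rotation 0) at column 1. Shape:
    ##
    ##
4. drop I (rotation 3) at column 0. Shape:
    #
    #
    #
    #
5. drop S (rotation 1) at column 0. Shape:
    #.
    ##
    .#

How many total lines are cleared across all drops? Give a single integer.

Answer: 1

Derivation:
Drop 1: Z rot2 at col 0 lands with bottom-row=0; cleared 0 line(s) (total 0); column heights now [2 2 1 0], max=2
Drop 2: T rot2 at col 1 lands with bottom-row=1; cleared 0 line(s) (total 0); column heights now [2 3 3 3], max=3
Drop 3: O rot0 at col 1 lands with bottom-row=3; cleared 0 line(s) (total 0); column heights now [2 5 5 3], max=5
Drop 4: I rot3 at col 0 lands with bottom-row=2; cleared 1 line(s) (total 1); column heights now [5 4 4 0], max=5
Drop 5: S rot1 at col 0 lands with bottom-row=4; cleared 0 line(s) (total 1); column heights now [7 6 4 0], max=7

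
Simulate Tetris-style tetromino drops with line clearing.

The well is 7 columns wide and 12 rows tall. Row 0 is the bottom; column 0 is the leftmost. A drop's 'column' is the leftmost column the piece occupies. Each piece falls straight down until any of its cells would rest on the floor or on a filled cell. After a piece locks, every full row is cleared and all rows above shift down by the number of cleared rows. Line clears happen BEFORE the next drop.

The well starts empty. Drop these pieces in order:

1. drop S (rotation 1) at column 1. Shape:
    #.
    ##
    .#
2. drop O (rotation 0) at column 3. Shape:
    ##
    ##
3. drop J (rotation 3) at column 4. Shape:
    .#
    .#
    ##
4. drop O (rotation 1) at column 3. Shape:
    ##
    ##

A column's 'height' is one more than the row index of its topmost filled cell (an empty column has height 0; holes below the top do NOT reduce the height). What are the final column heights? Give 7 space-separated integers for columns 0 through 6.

Answer: 0 3 2 5 5 5 0

Derivation:
Drop 1: S rot1 at col 1 lands with bottom-row=0; cleared 0 line(s) (total 0); column heights now [0 3 2 0 0 0 0], max=3
Drop 2: O rot0 at col 3 lands with bottom-row=0; cleared 0 line(s) (total 0); column heights now [0 3 2 2 2 0 0], max=3
Drop 3: J rot3 at col 4 lands with bottom-row=2; cleared 0 line(s) (total 0); column heights now [0 3 2 2 3 5 0], max=5
Drop 4: O rot1 at col 3 lands with bottom-row=3; cleared 0 line(s) (total 0); column heights now [0 3 2 5 5 5 0], max=5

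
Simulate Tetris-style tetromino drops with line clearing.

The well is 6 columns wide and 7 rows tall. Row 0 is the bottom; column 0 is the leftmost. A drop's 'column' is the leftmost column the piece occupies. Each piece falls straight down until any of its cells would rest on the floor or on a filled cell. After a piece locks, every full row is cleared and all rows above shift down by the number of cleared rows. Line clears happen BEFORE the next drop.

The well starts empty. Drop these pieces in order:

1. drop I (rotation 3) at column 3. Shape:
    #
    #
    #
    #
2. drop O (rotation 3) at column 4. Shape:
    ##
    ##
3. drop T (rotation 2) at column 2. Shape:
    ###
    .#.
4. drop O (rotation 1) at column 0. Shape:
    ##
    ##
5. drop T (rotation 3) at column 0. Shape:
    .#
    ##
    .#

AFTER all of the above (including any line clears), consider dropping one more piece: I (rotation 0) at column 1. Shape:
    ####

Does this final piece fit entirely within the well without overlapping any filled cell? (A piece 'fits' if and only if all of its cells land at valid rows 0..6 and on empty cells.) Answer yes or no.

Drop 1: I rot3 at col 3 lands with bottom-row=0; cleared 0 line(s) (total 0); column heights now [0 0 0 4 0 0], max=4
Drop 2: O rot3 at col 4 lands with bottom-row=0; cleared 0 line(s) (total 0); column heights now [0 0 0 4 2 2], max=4
Drop 3: T rot2 at col 2 lands with bottom-row=4; cleared 0 line(s) (total 0); column heights now [0 0 6 6 6 2], max=6
Drop 4: O rot1 at col 0 lands with bottom-row=0; cleared 0 line(s) (total 0); column heights now [2 2 6 6 6 2], max=6
Drop 5: T rot3 at col 0 lands with bottom-row=2; cleared 0 line(s) (total 0); column heights now [4 5 6 6 6 2], max=6
Test piece I rot0 at col 1 (width 4): heights before test = [4 5 6 6 6 2]; fits = True

Answer: yes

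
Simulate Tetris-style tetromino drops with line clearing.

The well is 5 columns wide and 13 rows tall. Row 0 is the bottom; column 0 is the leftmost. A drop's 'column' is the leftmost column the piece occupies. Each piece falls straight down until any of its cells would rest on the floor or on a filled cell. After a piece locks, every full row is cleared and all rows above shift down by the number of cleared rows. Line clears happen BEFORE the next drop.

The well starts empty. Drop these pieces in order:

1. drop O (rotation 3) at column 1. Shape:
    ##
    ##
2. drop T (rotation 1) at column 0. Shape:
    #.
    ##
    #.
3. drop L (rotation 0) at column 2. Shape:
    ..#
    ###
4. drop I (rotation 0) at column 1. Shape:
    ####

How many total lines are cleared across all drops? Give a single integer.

Answer: 1

Derivation:
Drop 1: O rot3 at col 1 lands with bottom-row=0; cleared 0 line(s) (total 0); column heights now [0 2 2 0 0], max=2
Drop 2: T rot1 at col 0 lands with bottom-row=1; cleared 0 line(s) (total 0); column heights now [4 3 2 0 0], max=4
Drop 3: L rot0 at col 2 lands with bottom-row=2; cleared 1 line(s) (total 1); column heights now [3 2 2 0 3], max=3
Drop 4: I rot0 at col 1 lands with bottom-row=3; cleared 0 line(s) (total 1); column heights now [3 4 4 4 4], max=4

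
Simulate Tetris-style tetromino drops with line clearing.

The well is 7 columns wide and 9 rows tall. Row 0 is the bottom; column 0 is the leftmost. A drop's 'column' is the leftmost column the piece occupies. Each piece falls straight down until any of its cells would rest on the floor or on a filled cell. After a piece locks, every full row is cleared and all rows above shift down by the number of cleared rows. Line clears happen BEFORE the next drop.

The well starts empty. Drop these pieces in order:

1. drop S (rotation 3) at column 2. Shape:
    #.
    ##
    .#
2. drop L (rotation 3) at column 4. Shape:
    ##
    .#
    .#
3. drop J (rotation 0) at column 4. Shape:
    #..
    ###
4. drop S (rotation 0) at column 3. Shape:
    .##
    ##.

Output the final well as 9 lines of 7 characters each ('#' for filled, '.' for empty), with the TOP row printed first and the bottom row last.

Drop 1: S rot3 at col 2 lands with bottom-row=0; cleared 0 line(s) (total 0); column heights now [0 0 3 2 0 0 0], max=3
Drop 2: L rot3 at col 4 lands with bottom-row=0; cleared 0 line(s) (total 0); column heights now [0 0 3 2 3 3 0], max=3
Drop 3: J rot0 at col 4 lands with bottom-row=3; cleared 0 line(s) (total 0); column heights now [0 0 3 2 5 4 4], max=5
Drop 4: S rot0 at col 3 lands with bottom-row=5; cleared 0 line(s) (total 0); column heights now [0 0 3 6 7 7 4], max=7

Answer: .......
.......
....##.
...##..
....#..
....###
..#.##.
..##.#.
...#.#.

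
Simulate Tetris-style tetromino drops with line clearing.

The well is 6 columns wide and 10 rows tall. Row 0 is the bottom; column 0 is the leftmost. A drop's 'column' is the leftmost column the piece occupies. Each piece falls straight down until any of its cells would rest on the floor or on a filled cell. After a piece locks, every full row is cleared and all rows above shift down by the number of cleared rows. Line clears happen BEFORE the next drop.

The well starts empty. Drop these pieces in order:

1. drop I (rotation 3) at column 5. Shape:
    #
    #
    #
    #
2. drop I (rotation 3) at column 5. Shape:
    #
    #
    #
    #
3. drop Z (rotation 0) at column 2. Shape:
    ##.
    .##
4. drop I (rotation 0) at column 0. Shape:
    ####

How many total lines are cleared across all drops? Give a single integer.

Answer: 0

Derivation:
Drop 1: I rot3 at col 5 lands with bottom-row=0; cleared 0 line(s) (total 0); column heights now [0 0 0 0 0 4], max=4
Drop 2: I rot3 at col 5 lands with bottom-row=4; cleared 0 line(s) (total 0); column heights now [0 0 0 0 0 8], max=8
Drop 3: Z rot0 at col 2 lands with bottom-row=0; cleared 0 line(s) (total 0); column heights now [0 0 2 2 1 8], max=8
Drop 4: I rot0 at col 0 lands with bottom-row=2; cleared 0 line(s) (total 0); column heights now [3 3 3 3 1 8], max=8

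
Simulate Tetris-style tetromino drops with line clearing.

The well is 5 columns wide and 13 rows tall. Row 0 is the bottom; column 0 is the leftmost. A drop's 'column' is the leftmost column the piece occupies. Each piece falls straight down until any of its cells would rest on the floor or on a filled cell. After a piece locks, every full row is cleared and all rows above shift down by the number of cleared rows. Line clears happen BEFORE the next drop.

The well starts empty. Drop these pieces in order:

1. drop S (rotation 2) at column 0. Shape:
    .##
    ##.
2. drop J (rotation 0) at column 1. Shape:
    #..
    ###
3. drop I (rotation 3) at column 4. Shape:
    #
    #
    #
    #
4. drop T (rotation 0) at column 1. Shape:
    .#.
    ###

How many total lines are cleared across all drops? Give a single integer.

Answer: 0

Derivation:
Drop 1: S rot2 at col 0 lands with bottom-row=0; cleared 0 line(s) (total 0); column heights now [1 2 2 0 0], max=2
Drop 2: J rot0 at col 1 lands with bottom-row=2; cleared 0 line(s) (total 0); column heights now [1 4 3 3 0], max=4
Drop 3: I rot3 at col 4 lands with bottom-row=0; cleared 0 line(s) (total 0); column heights now [1 4 3 3 4], max=4
Drop 4: T rot0 at col 1 lands with bottom-row=4; cleared 0 line(s) (total 0); column heights now [1 5 6 5 4], max=6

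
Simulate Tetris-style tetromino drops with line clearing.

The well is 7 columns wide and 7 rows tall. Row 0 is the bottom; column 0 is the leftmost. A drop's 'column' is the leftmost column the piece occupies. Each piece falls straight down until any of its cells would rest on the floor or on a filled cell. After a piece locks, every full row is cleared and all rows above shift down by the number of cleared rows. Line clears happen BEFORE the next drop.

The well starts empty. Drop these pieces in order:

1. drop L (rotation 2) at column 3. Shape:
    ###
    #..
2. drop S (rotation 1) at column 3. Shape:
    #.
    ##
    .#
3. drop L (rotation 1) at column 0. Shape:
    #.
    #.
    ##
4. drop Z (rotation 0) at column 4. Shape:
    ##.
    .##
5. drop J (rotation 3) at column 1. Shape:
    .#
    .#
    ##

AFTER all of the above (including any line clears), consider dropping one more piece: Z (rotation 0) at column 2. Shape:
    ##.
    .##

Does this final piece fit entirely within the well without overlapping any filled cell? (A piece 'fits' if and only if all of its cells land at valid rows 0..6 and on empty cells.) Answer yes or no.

Drop 1: L rot2 at col 3 lands with bottom-row=0; cleared 0 line(s) (total 0); column heights now [0 0 0 2 2 2 0], max=2
Drop 2: S rot1 at col 3 lands with bottom-row=2; cleared 0 line(s) (total 0); column heights now [0 0 0 5 4 2 0], max=5
Drop 3: L rot1 at col 0 lands with bottom-row=0; cleared 0 line(s) (total 0); column heights now [3 1 0 5 4 2 0], max=5
Drop 4: Z rot0 at col 4 lands with bottom-row=3; cleared 0 line(s) (total 0); column heights now [3 1 0 5 5 5 4], max=5
Drop 5: J rot3 at col 1 lands with bottom-row=1; cleared 0 line(s) (total 0); column heights now [3 2 4 5 5 5 4], max=5
Test piece Z rot0 at col 2 (width 3): heights before test = [3 2 4 5 5 5 4]; fits = True

Answer: yes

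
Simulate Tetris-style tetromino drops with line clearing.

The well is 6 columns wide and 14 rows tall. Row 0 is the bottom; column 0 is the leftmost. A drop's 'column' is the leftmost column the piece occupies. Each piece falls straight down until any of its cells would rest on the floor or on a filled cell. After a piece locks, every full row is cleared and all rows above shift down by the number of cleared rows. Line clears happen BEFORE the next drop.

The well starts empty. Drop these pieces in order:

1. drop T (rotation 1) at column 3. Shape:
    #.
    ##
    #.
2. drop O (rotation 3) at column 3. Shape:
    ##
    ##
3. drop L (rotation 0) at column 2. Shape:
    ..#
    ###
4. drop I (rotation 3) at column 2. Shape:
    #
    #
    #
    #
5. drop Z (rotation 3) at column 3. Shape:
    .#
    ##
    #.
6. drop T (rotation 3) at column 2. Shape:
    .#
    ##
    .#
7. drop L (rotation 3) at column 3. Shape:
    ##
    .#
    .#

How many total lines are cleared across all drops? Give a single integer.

Drop 1: T rot1 at col 3 lands with bottom-row=0; cleared 0 line(s) (total 0); column heights now [0 0 0 3 2 0], max=3
Drop 2: O rot3 at col 3 lands with bottom-row=3; cleared 0 line(s) (total 0); column heights now [0 0 0 5 5 0], max=5
Drop 3: L rot0 at col 2 lands with bottom-row=5; cleared 0 line(s) (total 0); column heights now [0 0 6 6 7 0], max=7
Drop 4: I rot3 at col 2 lands with bottom-row=6; cleared 0 line(s) (total 0); column heights now [0 0 10 6 7 0], max=10
Drop 5: Z rot3 at col 3 lands with bottom-row=6; cleared 0 line(s) (total 0); column heights now [0 0 10 8 9 0], max=10
Drop 6: T rot3 at col 2 lands with bottom-row=9; cleared 0 line(s) (total 0); column heights now [0 0 11 12 9 0], max=12
Drop 7: L rot3 at col 3 lands with bottom-row=10; cleared 0 line(s) (total 0); column heights now [0 0 11 13 13 0], max=13

Answer: 0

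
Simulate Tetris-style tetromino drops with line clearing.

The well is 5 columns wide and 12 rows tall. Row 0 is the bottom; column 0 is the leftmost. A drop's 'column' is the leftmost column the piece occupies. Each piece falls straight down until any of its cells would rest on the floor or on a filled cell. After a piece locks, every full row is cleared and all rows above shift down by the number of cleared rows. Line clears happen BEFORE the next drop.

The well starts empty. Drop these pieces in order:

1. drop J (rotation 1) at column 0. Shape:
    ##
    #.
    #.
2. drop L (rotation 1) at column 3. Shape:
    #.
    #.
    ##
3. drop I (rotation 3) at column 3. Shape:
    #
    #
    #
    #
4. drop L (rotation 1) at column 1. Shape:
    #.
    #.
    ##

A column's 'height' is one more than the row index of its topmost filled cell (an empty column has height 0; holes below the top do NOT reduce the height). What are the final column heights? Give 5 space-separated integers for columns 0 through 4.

Answer: 3 6 4 7 1

Derivation:
Drop 1: J rot1 at col 0 lands with bottom-row=0; cleared 0 line(s) (total 0); column heights now [3 3 0 0 0], max=3
Drop 2: L rot1 at col 3 lands with bottom-row=0; cleared 0 line(s) (total 0); column heights now [3 3 0 3 1], max=3
Drop 3: I rot3 at col 3 lands with bottom-row=3; cleared 0 line(s) (total 0); column heights now [3 3 0 7 1], max=7
Drop 4: L rot1 at col 1 lands with bottom-row=3; cleared 0 line(s) (total 0); column heights now [3 6 4 7 1], max=7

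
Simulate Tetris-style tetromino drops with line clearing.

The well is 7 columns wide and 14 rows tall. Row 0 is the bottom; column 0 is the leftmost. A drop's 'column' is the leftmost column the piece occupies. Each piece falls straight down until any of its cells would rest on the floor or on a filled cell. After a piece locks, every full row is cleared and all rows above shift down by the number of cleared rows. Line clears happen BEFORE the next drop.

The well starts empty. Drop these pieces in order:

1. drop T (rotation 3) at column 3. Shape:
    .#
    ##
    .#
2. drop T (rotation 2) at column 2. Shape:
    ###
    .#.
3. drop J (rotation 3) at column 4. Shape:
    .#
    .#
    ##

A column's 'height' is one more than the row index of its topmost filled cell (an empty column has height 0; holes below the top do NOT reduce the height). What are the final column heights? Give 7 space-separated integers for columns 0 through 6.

Answer: 0 0 4 4 5 7 0

Derivation:
Drop 1: T rot3 at col 3 lands with bottom-row=0; cleared 0 line(s) (total 0); column heights now [0 0 0 2 3 0 0], max=3
Drop 2: T rot2 at col 2 lands with bottom-row=2; cleared 0 line(s) (total 0); column heights now [0 0 4 4 4 0 0], max=4
Drop 3: J rot3 at col 4 lands with bottom-row=4; cleared 0 line(s) (total 0); column heights now [0 0 4 4 5 7 0], max=7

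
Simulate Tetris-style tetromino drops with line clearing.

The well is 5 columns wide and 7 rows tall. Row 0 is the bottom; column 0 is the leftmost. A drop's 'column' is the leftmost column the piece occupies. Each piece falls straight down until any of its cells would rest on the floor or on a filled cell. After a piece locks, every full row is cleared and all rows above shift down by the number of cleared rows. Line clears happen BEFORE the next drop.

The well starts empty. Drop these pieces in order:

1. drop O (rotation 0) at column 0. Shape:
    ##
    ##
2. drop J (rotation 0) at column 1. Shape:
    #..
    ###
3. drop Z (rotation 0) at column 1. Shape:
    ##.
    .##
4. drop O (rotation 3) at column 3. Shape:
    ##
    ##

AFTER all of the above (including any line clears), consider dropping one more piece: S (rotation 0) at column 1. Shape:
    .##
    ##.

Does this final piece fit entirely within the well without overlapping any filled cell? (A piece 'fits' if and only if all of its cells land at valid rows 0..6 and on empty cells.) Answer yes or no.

Drop 1: O rot0 at col 0 lands with bottom-row=0; cleared 0 line(s) (total 0); column heights now [2 2 0 0 0], max=2
Drop 2: J rot0 at col 1 lands with bottom-row=2; cleared 0 line(s) (total 0); column heights now [2 4 3 3 0], max=4
Drop 3: Z rot0 at col 1 lands with bottom-row=3; cleared 0 line(s) (total 0); column heights now [2 5 5 4 0], max=5
Drop 4: O rot3 at col 3 lands with bottom-row=4; cleared 0 line(s) (total 0); column heights now [2 5 5 6 6], max=6
Test piece S rot0 at col 1 (width 3): heights before test = [2 5 5 6 6]; fits = True

Answer: yes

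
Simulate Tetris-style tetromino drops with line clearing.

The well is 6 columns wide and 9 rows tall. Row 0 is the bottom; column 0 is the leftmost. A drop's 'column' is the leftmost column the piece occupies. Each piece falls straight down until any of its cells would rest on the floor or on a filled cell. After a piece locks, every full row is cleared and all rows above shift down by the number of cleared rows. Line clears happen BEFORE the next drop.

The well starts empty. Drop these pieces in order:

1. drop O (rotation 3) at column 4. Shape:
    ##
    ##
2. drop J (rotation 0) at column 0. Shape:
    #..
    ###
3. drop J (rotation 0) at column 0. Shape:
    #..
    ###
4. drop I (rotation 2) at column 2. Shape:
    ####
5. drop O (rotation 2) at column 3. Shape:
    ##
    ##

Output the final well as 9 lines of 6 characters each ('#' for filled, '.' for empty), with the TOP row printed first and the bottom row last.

Answer: ......
......
......
...##.
...##.
#.####
###...
#...##
###.##

Derivation:
Drop 1: O rot3 at col 4 lands with bottom-row=0; cleared 0 line(s) (total 0); column heights now [0 0 0 0 2 2], max=2
Drop 2: J rot0 at col 0 lands with bottom-row=0; cleared 0 line(s) (total 0); column heights now [2 1 1 0 2 2], max=2
Drop 3: J rot0 at col 0 lands with bottom-row=2; cleared 0 line(s) (total 0); column heights now [4 3 3 0 2 2], max=4
Drop 4: I rot2 at col 2 lands with bottom-row=3; cleared 0 line(s) (total 0); column heights now [4 3 4 4 4 4], max=4
Drop 5: O rot2 at col 3 lands with bottom-row=4; cleared 0 line(s) (total 0); column heights now [4 3 4 6 6 4], max=6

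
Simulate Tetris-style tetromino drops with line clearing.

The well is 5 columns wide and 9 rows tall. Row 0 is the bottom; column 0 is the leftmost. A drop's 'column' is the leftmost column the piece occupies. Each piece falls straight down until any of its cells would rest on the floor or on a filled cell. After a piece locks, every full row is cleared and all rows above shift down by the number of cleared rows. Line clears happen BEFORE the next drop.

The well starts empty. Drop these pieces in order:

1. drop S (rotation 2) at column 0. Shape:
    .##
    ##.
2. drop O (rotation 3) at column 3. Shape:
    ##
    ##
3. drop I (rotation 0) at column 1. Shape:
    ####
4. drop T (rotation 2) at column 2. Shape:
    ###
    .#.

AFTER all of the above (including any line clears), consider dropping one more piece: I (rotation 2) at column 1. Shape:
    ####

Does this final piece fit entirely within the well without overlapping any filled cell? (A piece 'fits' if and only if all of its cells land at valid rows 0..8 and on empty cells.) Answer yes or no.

Answer: yes

Derivation:
Drop 1: S rot2 at col 0 lands with bottom-row=0; cleared 0 line(s) (total 0); column heights now [1 2 2 0 0], max=2
Drop 2: O rot3 at col 3 lands with bottom-row=0; cleared 0 line(s) (total 0); column heights now [1 2 2 2 2], max=2
Drop 3: I rot0 at col 1 lands with bottom-row=2; cleared 0 line(s) (total 0); column heights now [1 3 3 3 3], max=3
Drop 4: T rot2 at col 2 lands with bottom-row=3; cleared 0 line(s) (total 0); column heights now [1 3 5 5 5], max=5
Test piece I rot2 at col 1 (width 4): heights before test = [1 3 5 5 5]; fits = True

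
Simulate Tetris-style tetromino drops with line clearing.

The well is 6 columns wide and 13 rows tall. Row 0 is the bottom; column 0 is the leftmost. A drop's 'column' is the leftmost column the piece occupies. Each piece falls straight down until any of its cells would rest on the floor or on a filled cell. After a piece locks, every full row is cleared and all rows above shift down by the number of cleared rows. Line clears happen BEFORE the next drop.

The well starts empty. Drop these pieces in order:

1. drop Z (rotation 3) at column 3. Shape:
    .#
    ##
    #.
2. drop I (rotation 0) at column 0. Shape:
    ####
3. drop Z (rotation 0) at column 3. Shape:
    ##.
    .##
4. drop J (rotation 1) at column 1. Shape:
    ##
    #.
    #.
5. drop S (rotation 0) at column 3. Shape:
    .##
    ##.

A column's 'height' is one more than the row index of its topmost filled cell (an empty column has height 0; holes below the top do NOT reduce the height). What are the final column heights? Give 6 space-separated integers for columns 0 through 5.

Drop 1: Z rot3 at col 3 lands with bottom-row=0; cleared 0 line(s) (total 0); column heights now [0 0 0 2 3 0], max=3
Drop 2: I rot0 at col 0 lands with bottom-row=2; cleared 0 line(s) (total 0); column heights now [3 3 3 3 3 0], max=3
Drop 3: Z rot0 at col 3 lands with bottom-row=3; cleared 0 line(s) (total 0); column heights now [3 3 3 5 5 4], max=5
Drop 4: J rot1 at col 1 lands with bottom-row=3; cleared 0 line(s) (total 0); column heights now [3 6 6 5 5 4], max=6
Drop 5: S rot0 at col 3 lands with bottom-row=5; cleared 0 line(s) (total 0); column heights now [3 6 6 6 7 7], max=7

Answer: 3 6 6 6 7 7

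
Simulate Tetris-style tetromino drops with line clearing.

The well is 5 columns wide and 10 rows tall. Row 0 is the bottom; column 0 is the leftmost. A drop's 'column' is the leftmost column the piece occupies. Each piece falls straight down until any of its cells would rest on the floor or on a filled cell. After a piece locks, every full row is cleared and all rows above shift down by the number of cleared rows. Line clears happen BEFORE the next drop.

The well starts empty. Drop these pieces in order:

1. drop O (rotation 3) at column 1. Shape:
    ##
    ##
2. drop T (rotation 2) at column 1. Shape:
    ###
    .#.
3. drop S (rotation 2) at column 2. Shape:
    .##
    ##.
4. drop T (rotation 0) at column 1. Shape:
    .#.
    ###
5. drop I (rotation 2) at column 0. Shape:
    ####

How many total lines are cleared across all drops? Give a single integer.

Drop 1: O rot3 at col 1 lands with bottom-row=0; cleared 0 line(s) (total 0); column heights now [0 2 2 0 0], max=2
Drop 2: T rot2 at col 1 lands with bottom-row=2; cleared 0 line(s) (total 0); column heights now [0 4 4 4 0], max=4
Drop 3: S rot2 at col 2 lands with bottom-row=4; cleared 0 line(s) (total 0); column heights now [0 4 5 6 6], max=6
Drop 4: T rot0 at col 1 lands with bottom-row=6; cleared 0 line(s) (total 0); column heights now [0 7 8 7 6], max=8
Drop 5: I rot2 at col 0 lands with bottom-row=8; cleared 0 line(s) (total 0); column heights now [9 9 9 9 6], max=9

Answer: 0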